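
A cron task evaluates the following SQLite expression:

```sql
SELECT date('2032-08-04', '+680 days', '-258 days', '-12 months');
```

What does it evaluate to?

2032-09-30

Applying '+680 days' to 2032-08-04: counting 680 days forward gives 2034-06-15.
Applying '-258 days' to 2034-06-15: counting 258 days back gives 2033-09-30.
Adding -12 months to 2033-09-30 gives 2032-09-30.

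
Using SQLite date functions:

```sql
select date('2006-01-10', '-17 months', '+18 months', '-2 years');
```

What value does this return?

Adding -17 months to 2006-01-10 gives 2004-08-10.
Adding +18 months to 2004-08-10 gives 2006-02-10.
Adding -2 years to 2006-02-10 gives 2004-02-10.

2004-02-10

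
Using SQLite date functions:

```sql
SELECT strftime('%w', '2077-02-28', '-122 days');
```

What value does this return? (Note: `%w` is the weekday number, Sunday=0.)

4

First apply '-122 days': 2077-02-28 → 2076-10-29.
2076-10-29 is a Thursday; with Sunday=0 that is 4.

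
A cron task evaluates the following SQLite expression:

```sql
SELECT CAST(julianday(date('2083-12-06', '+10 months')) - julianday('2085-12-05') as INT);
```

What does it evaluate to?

-425

Adding +10 months to 2083-12-06 gives 2084-10-06.
25 days remain in October 2084 after the 6th (31 − 6).
Full months from November 2084 through November 2085 contribute their day counts.
Then 5 days into December 2085.
Total: 25 + 30 + 31 + 31 + 28 + 31 + 30 + 31 + 30 + 31 + 31 + 30 + 31 + 30 + 5 = 425.
The subtraction is earlier − later, so the result is −425 → -425.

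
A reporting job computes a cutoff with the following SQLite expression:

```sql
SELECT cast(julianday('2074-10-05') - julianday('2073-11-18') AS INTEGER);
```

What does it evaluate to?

321

12 days remain in November 2073 after the 18th (30 − 18).
Full months from December 2073 through September 2074 contribute their day counts.
Then 5 days into October 2074.
Total: 12 + 31 + 31 + 28 + 31 + 30 + 31 + 30 + 31 + 31 + 30 + 5 = 321.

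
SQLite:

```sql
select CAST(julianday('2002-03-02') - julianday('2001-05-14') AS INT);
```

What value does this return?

17 days remain in May 2001 after the 14th (31 − 14).
Full months from June 2001 through February 2002 contribute their day counts.
Then 2 days into March 2002.
Total: 17 + 30 + 31 + 31 + 30 + 31 + 30 + 31 + 31 + 28 + 2 = 292.

292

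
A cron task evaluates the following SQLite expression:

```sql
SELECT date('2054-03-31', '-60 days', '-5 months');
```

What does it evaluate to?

Applying '-60 days' to 2054-03-31: counting 60 days back gives 2054-01-30.
Adding -5 months to 2054-01-30 gives 2053-08-30.

2053-08-30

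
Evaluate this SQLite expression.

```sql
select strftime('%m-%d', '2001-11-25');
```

11-25

`%m-%d` extracts the month-day: 11-25.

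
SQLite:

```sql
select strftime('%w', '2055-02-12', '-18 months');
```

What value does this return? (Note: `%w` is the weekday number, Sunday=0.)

2

First apply '-18 months': 2055-02-12 → 2053-08-12.
2053-08-12 is a Tuesday; with Sunday=0 that is 2.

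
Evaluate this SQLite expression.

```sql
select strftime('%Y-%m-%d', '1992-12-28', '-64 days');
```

First apply '-64 days': 1992-12-28 → 1992-10-25.
`%Y-%m-%d` extracts the ISO date: 1992-10-25.

1992-10-25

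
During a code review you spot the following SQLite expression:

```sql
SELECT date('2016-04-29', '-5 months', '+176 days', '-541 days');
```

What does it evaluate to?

Adding -5 months to 2016-04-29 gives 2015-11-29.
Applying '+176 days' to 2015-11-29: counting 176 days forward gives 2016-05-23.
Applying '-541 days' to 2016-05-23: counting 541 days back gives 2014-11-29.

2014-11-29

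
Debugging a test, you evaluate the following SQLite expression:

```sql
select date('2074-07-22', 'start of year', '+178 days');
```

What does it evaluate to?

2074-06-28

`start of year` rewinds 2074-07-22 to 2074-01-01.
Applying '+178 days' to 2074-01-01: counting 178 days forward gives 2074-06-28.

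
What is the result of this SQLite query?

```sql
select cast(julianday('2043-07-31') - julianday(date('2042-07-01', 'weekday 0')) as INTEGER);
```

390

`weekday 0` advances to the next Sunday; 2042-07-01 is a Tuesday, so it moves forward to 2042-07-06.
25 days remain in July 2042 after the 6th (31 − 6).
Full months from August 2042 through June 2043 contribute their day counts.
Then 31 days into July 2043.
Total: 25 + 31 + 30 + 31 + 30 + 31 + 31 + 28 + 31 + 30 + 31 + 30 + 31 = 390.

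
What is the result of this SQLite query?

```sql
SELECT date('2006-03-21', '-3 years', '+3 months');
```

2003-06-21

Adding -3 years to 2006-03-21 gives 2003-03-21.
Adding +3 months to 2003-03-21 gives 2003-06-21.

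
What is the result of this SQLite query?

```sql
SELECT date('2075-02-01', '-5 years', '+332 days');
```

2070-12-30

Adding -5 years to 2075-02-01 gives 2070-02-01.
Applying '+332 days' to 2070-02-01: counting 332 days forward gives 2070-12-30.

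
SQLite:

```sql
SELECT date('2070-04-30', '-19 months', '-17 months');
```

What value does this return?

2067-04-30

Adding -19 months to 2070-04-30 gives 2068-09-30.
Adding -17 months to 2068-09-30 gives 2067-04-30.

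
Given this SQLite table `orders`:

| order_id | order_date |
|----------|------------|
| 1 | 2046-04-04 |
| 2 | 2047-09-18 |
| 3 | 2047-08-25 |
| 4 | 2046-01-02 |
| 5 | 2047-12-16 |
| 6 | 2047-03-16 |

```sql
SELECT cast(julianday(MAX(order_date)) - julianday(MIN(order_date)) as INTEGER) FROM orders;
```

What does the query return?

713

MIN = 2046-01-02, MAX = 2047-12-16.
29 days remain in January 2046 after the 2nd (31 − 2).
Full months from February 2046 through November 2047 contribute their day counts.
Then 16 days into December 2047.
Total: 29 + 28 + 31 + 30 + 31 + 30 + 31 + 31 + 30 + 31 + 30 + 31 + 31 + 28 + 31 + 30 + 31 + 30 + 31 + 31 + 30 + 31 + 30 + 16 = 713.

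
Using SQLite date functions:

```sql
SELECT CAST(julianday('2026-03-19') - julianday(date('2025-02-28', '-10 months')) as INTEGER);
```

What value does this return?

Adding -10 months to 2025-02-28 gives 2024-04-28.
2 days remain in April 2024 after the 28th (30 − 28).
Full months from May 2024 through February 2026 contribute their day counts.
Then 19 days into March 2026.
Total: 2 + 31 + 30 + 31 + 31 + 30 + 31 + 30 + 31 + 31 + 28 + 31 + 30 + 31 + 30 + 31 + 31 + 30 + 31 + 30 + 31 + 31 + 28 + 19 = 690.

690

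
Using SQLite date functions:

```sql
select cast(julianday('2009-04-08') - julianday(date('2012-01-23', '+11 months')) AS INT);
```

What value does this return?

-1355

Adding +11 months to 2012-01-23 gives 2012-12-23.
22 days remain in April 2009 after the 8th (30 − 8).
Full months from May 2009 through November 2012 contribute their day counts.
Then 23 days into December 2012.
Total: 22 + 31 + 30 + 31 + 31 + 30 + 31 + 30 + 31 + 31 + 28 + 31 + 30 + 31 + 30 + 31 + 31 + 30 + 31 + 30 + 31 + 31 + 28 + 31 + 30 + 31 + 30 + 31 + 31 + 30 + 31 + 30 + 31 + 31 + 29 + 31 + 30 + 31 + 30 + 31 + 31 + 30 + 31 + 30 + 23 = 1355.
The subtraction is earlier − later, so the result is −1355 → -1355.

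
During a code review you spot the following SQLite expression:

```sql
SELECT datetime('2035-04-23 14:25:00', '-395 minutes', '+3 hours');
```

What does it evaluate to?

2035-04-23 10:50:00

395 minutes = 6h 35m; -395 minutes from 2035-04-23 14:25:00 is 2035-04-23 07:50:00.
+3 hours from 2035-04-23 07:50:00 is 2035-04-23 10:50:00.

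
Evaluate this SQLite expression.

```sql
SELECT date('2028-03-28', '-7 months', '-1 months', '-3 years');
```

2024-07-28

Adding -7 months to 2028-03-28 gives 2027-08-28.
Adding -1 month to 2027-08-28 gives 2027-07-28.
Adding -3 years to 2027-07-28 gives 2024-07-28.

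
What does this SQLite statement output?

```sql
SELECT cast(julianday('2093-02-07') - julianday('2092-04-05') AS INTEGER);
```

308

25 days remain in April 2092 after the 5th (30 − 5).
Full months from May 2092 through January 2093 contribute their day counts.
Then 7 days into February 2093.
Total: 25 + 31 + 30 + 31 + 31 + 30 + 31 + 30 + 31 + 31 + 7 = 308.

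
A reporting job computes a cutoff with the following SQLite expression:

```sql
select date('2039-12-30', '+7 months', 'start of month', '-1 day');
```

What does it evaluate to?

2040-06-30

Adding +7 months to 2039-12-30 gives 2040-07-30.
`start of month` rewinds 2040-07-30 to 2040-07-01.
Going back 1 day from 2040-07-01 reaches 2040-06-30 (last day of June, 30 days).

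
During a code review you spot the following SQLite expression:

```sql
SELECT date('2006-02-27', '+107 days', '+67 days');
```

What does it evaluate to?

Applying '+107 days' to 2006-02-27: counting 107 days forward gives 2006-06-14.
Applying '+67 days' to 2006-06-14: counting 67 days forward gives 2006-08-20.

2006-08-20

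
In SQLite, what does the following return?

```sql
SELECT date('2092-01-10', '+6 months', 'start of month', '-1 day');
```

2092-06-30

Adding +6 months to 2092-01-10 gives 2092-07-10.
`start of month` rewinds 2092-07-10 to 2092-07-01.
Going back 1 day from 2092-07-01 reaches 2092-06-30 (last day of June, 30 days).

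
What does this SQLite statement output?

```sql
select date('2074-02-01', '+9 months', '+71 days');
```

Adding +9 months to 2074-02-01 gives 2074-11-01.
Applying '+71 days' to 2074-11-01: counting 71 days forward gives 2075-01-11.

2075-01-11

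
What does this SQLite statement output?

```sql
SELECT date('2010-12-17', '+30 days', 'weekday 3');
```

December 2010 has 31 days; 14 remain after the 17th, so 15 days reach 2011-01-01.
Advancing 15 more days within January lands on 2011-01-16.
`weekday 3` advances to the next Wednesday; 2011-01-16 is a Sunday, so it moves forward to 2011-01-19.

2011-01-19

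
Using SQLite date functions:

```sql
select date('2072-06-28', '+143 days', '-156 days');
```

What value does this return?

2072-06-15

Applying '+143 days' to 2072-06-28: counting 143 days forward gives 2072-11-18.
Applying '-156 days' to 2072-11-18: counting 156 days back gives 2072-06-15.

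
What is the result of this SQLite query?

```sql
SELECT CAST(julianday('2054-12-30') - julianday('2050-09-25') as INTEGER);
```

1557

5 days remain in September 2050 after the 25th (30 − 25).
Full months from October 2050 through November 2054 contribute their day counts.
Then 30 days into December 2054.
Total: 5 + 31 + 30 + 31 + 31 + 28 + 31 + 30 + 31 + 30 + 31 + 31 + 30 + 31 + 30 + 31 + 31 + 29 + 31 + 30 + 31 + 30 + 31 + 31 + 30 + 31 + 30 + 31 + 31 + 28 + 31 + 30 + 31 + 30 + 31 + 31 + 30 + 31 + 30 + 31 + 31 + 28 + 31 + 30 + 31 + 30 + 31 + 31 + 30 + 31 + 30 + 30 = 1557.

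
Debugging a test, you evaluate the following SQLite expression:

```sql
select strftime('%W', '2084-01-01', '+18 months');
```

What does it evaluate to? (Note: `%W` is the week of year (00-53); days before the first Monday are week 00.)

First apply '+18 months': 2084-01-01 → 2085-07-01.
2085-07-01 is a Sunday. SQLite's %W counts Mondays since the year started; the result is 26.

26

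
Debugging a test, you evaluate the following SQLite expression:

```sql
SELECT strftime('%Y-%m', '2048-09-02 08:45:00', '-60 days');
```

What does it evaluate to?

First apply '-60 days': 2048-09-02 08:45:00 → 2048-07-04 08:45:00.
`%Y-%m` extracts the year-month: 2048-07.

2048-07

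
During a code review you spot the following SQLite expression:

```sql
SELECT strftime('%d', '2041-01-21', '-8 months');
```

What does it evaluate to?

21

First apply '-8 months': 2041-01-21 → 2040-05-21.
`%d` extracts the 2-digit day of month: 21.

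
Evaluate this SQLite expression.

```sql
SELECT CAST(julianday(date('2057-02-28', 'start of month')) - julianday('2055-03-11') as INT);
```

693

`start of month` rewinds 2057-02-28 to 2057-02-01.
20 days remain in March 2055 after the 11th (31 − 11).
Full months from April 2055 through January 2057 contribute their day counts.
Then 1 day into February 2057.
Total: 20 + 30 + 31 + 30 + 31 + 31 + 30 + 31 + 30 + 31 + 31 + 29 + 31 + 30 + 31 + 30 + 31 + 31 + 30 + 31 + 30 + 31 + 31 + 1 = 693.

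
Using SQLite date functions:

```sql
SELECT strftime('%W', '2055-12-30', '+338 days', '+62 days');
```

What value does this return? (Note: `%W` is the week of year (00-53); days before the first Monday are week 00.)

05

First apply '+338 days', '+62 days': 2055-12-30 → 2057-02-02.
2057-02-02 is a Friday. SQLite's %W counts Mondays since the year started; the result is 05.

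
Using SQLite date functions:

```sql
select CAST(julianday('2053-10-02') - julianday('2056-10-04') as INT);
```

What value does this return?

29 days remain in October 2053 after the 2nd (31 − 2).
Full months from November 2053 through September 2056 contribute their day counts.
Then 4 days into October 2056.
Total: 29 + 30 + 31 + 31 + 28 + 31 + 30 + 31 + 30 + 31 + 31 + 30 + 31 + 30 + 31 + 31 + 28 + 31 + 30 + 31 + 30 + 31 + 31 + 30 + 31 + 30 + 31 + 31 + 29 + 31 + 30 + 31 + 30 + 31 + 31 + 30 + 4 = 1098.
The subtraction is earlier − later, so the result is −1098 → -1098.

-1098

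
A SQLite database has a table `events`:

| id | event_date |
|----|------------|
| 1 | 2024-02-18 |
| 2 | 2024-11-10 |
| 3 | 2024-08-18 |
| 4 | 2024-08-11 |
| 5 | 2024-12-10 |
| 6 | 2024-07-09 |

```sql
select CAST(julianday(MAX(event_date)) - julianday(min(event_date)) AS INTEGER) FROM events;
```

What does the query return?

MIN = 2024-02-18, MAX = 2024-12-10.
11 days remain in February 2024 after the 18th (29 − 18).
Full months from March 2024 through November 2024 contribute their day counts.
Then 10 days into December 2024.
Total: 11 + 31 + 30 + 31 + 30 + 31 + 31 + 30 + 31 + 30 + 10 = 296.

296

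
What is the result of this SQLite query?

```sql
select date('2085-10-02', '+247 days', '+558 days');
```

Applying '+247 days' to 2085-10-02: counting 247 days forward gives 2086-06-06.
Applying '+558 days' to 2086-06-06: counting 558 days forward gives 2087-12-16.

2087-12-16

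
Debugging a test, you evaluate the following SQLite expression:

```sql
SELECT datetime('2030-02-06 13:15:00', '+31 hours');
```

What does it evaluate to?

+31 hours from 2030-02-06 13:15:00 is 2030-02-07 20:15:00 (crosses midnight).

2030-02-07 20:15:00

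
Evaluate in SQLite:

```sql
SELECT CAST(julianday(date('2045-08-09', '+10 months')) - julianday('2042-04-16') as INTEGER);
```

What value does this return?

Adding +10 months to 2045-08-09 gives 2046-06-09.
14 days remain in April 2042 after the 16th (30 − 16).
Full months from May 2042 through May 2046 contribute their day counts.
Then 9 days into June 2046.
Total: 14 + 31 + 30 + 31 + 31 + 30 + 31 + 30 + 31 + 31 + 28 + 31 + 30 + 31 + 30 + 31 + 31 + 30 + 31 + 30 + 31 + 31 + 29 + 31 + 30 + 31 + 30 + 31 + 31 + 30 + 31 + 30 + 31 + 31 + 28 + 31 + 30 + 31 + 30 + 31 + 31 + 30 + 31 + 30 + 31 + 31 + 28 + 31 + 30 + 31 + 9 = 1515.

1515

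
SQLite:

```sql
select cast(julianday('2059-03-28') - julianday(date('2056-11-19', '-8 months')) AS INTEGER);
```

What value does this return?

1104

Adding -8 months to 2056-11-19 gives 2056-03-19.
12 days remain in March 2056 after the 19th (31 − 19).
Full months from April 2056 through February 2059 contribute their day counts.
Then 28 days into March 2059.
Total: 12 + 30 + 31 + 30 + 31 + 31 + 30 + 31 + 30 + 31 + 31 + 28 + 31 + 30 + 31 + 30 + 31 + 31 + 30 + 31 + 30 + 31 + 31 + 28 + 31 + 30 + 31 + 30 + 31 + 31 + 30 + 31 + 30 + 31 + 31 + 28 + 28 = 1104.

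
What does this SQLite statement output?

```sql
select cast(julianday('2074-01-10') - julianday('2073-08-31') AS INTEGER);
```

132

0 days remain in August 2073 after the 31st (31 − 31).
September 2073: 30 days.
October 2073: 31 days.
November 2073: 30 days.
December 2073: 31 days.
Then 10 days into January 2074.
Total: 0 + 30 + 31 + 30 + 31 + 10 = 132.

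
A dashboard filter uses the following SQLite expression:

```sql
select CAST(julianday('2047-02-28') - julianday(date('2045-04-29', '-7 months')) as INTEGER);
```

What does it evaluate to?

Adding -7 months to 2045-04-29 gives 2044-09-29.
1 day remains in September 2044 after the 29th (30 − 29).
Full months from October 2044 through January 2047 contribute their day counts.
Then 28 days into February 2047.
Total: 1 + 31 + 30 + 31 + 31 + 28 + 31 + 30 + 31 + 30 + 31 + 31 + 30 + 31 + 30 + 31 + 31 + 28 + 31 + 30 + 31 + 30 + 31 + 31 + 30 + 31 + 30 + 31 + 31 + 28 = 882.

882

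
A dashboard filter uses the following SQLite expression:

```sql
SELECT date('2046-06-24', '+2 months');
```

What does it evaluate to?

Adding +2 months to 2046-06-24 gives 2046-08-24.

2046-08-24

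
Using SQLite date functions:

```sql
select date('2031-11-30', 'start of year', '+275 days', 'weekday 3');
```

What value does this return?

`start of year` rewinds 2031-11-30 to 2031-01-01.
Applying '+275 days' to 2031-01-01: counting 275 days forward gives 2031-10-03.
`weekday 3` advances to the next Wednesday; 2031-10-03 is a Friday, so it moves forward to 2031-10-08.

2031-10-08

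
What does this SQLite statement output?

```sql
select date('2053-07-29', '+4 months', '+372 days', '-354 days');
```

Adding +4 months to 2053-07-29 gives 2053-11-29.
Applying '+372 days' to 2053-11-29: counting 372 days forward gives 2054-12-06.
Applying '-354 days' to 2054-12-06: counting 354 days back gives 2053-12-17.

2053-12-17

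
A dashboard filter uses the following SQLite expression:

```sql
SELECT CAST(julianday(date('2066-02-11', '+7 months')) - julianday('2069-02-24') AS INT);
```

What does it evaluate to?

-897

Adding +7 months to 2066-02-11 gives 2066-09-11.
19 days remain in September 2066 after the 11th (30 − 11).
Full months from October 2066 through January 2069 contribute their day counts.
Then 24 days into February 2069.
Total: 19 + 31 + 30 + 31 + 31 + 28 + 31 + 30 + 31 + 30 + 31 + 31 + 30 + 31 + 30 + 31 + 31 + 29 + 31 + 30 + 31 + 30 + 31 + 31 + 30 + 31 + 30 + 31 + 31 + 24 = 897.
The subtraction is earlier − later, so the result is −897 → -897.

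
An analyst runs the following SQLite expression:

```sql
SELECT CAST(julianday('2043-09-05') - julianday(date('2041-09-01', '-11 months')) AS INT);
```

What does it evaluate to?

1069

Adding -11 months to 2041-09-01 gives 2040-10-01.
30 days remain in October 2040 after the 1st (31 − 1).
Full months from November 2040 through August 2043 contribute their day counts.
Then 5 days into September 2043.
Total: 30 + 30 + 31 + 31 + 28 + 31 + 30 + 31 + 30 + 31 + 31 + 30 + 31 + 30 + 31 + 31 + 28 + 31 + 30 + 31 + 30 + 31 + 31 + 30 + 31 + 30 + 31 + 31 + 28 + 31 + 30 + 31 + 30 + 31 + 31 + 5 = 1069.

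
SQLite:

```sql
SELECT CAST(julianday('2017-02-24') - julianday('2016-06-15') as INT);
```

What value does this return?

254

15 days remain in June 2016 after the 15th (30 − 15).
Full months from July 2016 through January 2017 contribute their day counts.
Then 24 days into February 2017.
Total: 15 + 31 + 31 + 30 + 31 + 30 + 31 + 31 + 24 = 254.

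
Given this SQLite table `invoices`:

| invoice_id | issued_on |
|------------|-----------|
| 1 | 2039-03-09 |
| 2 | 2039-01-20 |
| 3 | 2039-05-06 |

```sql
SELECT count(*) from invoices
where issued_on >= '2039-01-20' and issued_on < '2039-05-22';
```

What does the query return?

3

Rows in [2039-01-20, 2039-05-22): 2039-03-09, 2039-01-20, 2039-05-06 → 3 rows.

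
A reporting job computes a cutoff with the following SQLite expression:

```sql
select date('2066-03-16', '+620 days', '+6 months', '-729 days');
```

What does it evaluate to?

2066-05-28

Applying '+620 days' to 2066-03-16: counting 620 days forward gives 2067-11-26.
Adding +6 months to 2067-11-26 gives 2068-05-26.
Applying '-729 days' to 2068-05-26: counting 729 days back gives 2066-05-28.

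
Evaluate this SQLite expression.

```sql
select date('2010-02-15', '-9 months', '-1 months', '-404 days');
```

2008-03-07

Adding -9 months to 2010-02-15 gives 2009-05-15.
Adding -1 month to 2009-05-15 gives 2009-04-15.
Applying '-404 days' to 2009-04-15: counting 404 days back gives 2008-03-07.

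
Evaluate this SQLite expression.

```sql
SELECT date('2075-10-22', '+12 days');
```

2075-11-03

October 2075 has 31 days; 9 remain after the 22nd, so 10 days reach 2075-11-01.
Advancing 2 more days within November lands on 2075-11-03.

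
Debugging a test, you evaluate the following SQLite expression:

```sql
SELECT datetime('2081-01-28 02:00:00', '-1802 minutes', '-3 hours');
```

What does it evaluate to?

1802 minutes = 30h 2m; -1802 minutes from 2081-01-28 02:00:00 is 2081-01-26 19:58:00 (crosses midnight).
-3 hours from 2081-01-26 19:58:00 is 2081-01-26 16:58:00.

2081-01-26 16:58:00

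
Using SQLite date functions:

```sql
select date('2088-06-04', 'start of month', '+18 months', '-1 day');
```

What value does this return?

2089-11-30

`start of month` rewinds 2088-06-04 to 2088-06-01.
Adding +18 months to 2088-06-01 gives 2089-12-01.
Going back 1 day from 2089-12-01 reaches 2089-11-30 (last day of November, 30 days).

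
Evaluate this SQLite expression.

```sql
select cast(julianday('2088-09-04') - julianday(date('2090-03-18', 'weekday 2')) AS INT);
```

-563

`weekday 2` advances to the next Tuesday; 2090-03-18 is a Saturday, so it moves forward to 2090-03-21.
26 days remain in September 2088 after the 4th (30 − 4).
Full months from October 2088 through February 2090 contribute their day counts.
Then 21 days into March 2090.
Total: 26 + 31 + 30 + 31 + 31 + 28 + 31 + 30 + 31 + 30 + 31 + 31 + 30 + 31 + 30 + 31 + 31 + 28 + 21 = 563.
The subtraction is earlier − later, so the result is −563 → -563.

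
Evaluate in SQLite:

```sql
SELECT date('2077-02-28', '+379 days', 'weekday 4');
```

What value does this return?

2078-03-17

Applying '+379 days' to 2077-02-28: counting 379 days forward gives 2078-03-14.
`weekday 4` advances to the next Thursday; 2078-03-14 is a Monday, so it moves forward to 2078-03-17.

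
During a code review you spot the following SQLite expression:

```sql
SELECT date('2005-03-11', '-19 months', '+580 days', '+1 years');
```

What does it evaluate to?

2006-03-13

Adding -19 months to 2005-03-11 gives 2003-08-11.
Applying '+580 days' to 2003-08-11: counting 580 days forward gives 2005-03-13.
Adding +1 year to 2005-03-13 gives 2006-03-13.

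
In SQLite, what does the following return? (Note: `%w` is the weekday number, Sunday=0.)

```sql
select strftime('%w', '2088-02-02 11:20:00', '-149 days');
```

6

First apply '-149 days': 2088-02-02 11:20:00 → 2087-09-06 11:20:00.
2087-09-06 is a Saturday; with Sunday=0 that is 6.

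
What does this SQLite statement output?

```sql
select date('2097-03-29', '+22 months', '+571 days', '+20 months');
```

2102-04-23

Adding +22 months to 2097-03-29 gives 2099-01-29.
Applying '+571 days' to 2099-01-29: counting 571 days forward gives 2100-08-23.
Adding +20 months to 2100-08-23 gives 2102-04-23.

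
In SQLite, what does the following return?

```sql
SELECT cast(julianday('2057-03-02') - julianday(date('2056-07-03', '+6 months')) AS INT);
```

58

Adding +6 months to 2056-07-03 gives 2057-01-03.
28 days remain in January 2057 after the 3rd (31 − 3).
February 2057: 28 days.
Then 2 days into March 2057.
Total: 28 + 28 + 2 = 58.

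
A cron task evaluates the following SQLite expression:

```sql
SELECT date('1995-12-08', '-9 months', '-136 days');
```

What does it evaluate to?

Adding -9 months to 1995-12-08 gives 1995-03-08.
Applying '-136 days' to 1995-03-08: counting 136 days back gives 1994-10-23.

1994-10-23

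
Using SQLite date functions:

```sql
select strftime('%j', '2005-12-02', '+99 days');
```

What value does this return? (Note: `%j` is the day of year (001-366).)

070

First apply '+99 days': 2005-12-02 → 2006-03-11.
Day-of-year for 2006-03-11: days since 2006-01-01 inclusive = 70, zero-padded to 070.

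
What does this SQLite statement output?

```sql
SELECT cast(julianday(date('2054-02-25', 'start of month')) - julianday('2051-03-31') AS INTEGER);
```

1038

`start of month` rewinds 2054-02-25 to 2054-02-01.
0 days remain in March 2051 after the 31st (31 − 31).
Full months from April 2051 through January 2054 contribute their day counts.
Then 1 day into February 2054.
Total: 0 + 30 + 31 + 30 + 31 + 31 + 30 + 31 + 30 + 31 + 31 + 29 + 31 + 30 + 31 + 30 + 31 + 31 + 30 + 31 + 30 + 31 + 31 + 28 + 31 + 30 + 31 + 30 + 31 + 31 + 30 + 31 + 30 + 31 + 31 + 1 = 1038.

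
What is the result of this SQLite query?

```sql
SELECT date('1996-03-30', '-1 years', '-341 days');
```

Adding -1 year to 1996-03-30 gives 1995-03-30.
Applying '-341 days' to 1995-03-30: counting 341 days back gives 1994-04-23.

1994-04-23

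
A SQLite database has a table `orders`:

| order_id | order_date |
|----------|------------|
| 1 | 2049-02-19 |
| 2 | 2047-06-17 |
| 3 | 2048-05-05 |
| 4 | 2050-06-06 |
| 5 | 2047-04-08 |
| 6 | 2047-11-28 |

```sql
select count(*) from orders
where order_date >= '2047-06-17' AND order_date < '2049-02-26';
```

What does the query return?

Rows in [2047-06-17, 2049-02-26): 2049-02-19, 2047-06-17, 2048-05-05, 2047-11-28 → 4 rows.

4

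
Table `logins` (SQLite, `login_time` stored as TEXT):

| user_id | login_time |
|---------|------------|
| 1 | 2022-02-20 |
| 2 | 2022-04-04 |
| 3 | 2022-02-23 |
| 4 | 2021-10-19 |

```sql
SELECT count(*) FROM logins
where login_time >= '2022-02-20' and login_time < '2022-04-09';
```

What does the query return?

3

Rows in [2022-02-20, 2022-04-09): 2022-02-20, 2022-04-04, 2022-02-23 → 3 rows.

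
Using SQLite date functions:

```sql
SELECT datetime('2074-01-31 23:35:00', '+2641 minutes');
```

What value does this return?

2074-02-02 19:36:00

2641 minutes = 44h 1m; +2641 minutes from 2074-01-31 23:35:00 is 2074-02-02 19:36:00 (crosses midnight).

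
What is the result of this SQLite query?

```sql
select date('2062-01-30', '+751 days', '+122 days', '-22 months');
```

2062-08-21

Applying '+751 days' to 2062-01-30: counting 751 days forward gives 2064-02-20.
Applying '+122 days' to 2064-02-20: counting 122 days forward gives 2064-06-21.
Adding -22 months to 2064-06-21 gives 2062-08-21.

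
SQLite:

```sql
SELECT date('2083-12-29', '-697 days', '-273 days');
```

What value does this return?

2081-05-03

Applying '-697 days' to 2083-12-29: counting 697 days back gives 2082-01-31.
Applying '-273 days' to 2082-01-31: counting 273 days back gives 2081-05-03.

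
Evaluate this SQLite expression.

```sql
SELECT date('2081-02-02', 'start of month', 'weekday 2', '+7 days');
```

2081-02-11

`start of month` rewinds 2081-02-02 to 2081-02-01.
`weekday 2` advances to the next Tuesday; 2081-02-01 is a Saturday, so it moves forward to 2081-02-04.
Advancing 7 more days within February lands on 2081-02-11.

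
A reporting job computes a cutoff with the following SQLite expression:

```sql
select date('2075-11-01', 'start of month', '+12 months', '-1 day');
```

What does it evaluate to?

2076-10-31

`start of month` rewinds 2075-11-01 to 2075-11-01.
Adding +12 months to 2075-11-01 gives 2076-11-01.
Going back 1 day from 2076-11-01 reaches 2076-10-31 (last day of October, 31 days).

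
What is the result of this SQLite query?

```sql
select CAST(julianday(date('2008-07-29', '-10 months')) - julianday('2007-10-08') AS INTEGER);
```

-9

Adding -10 months to 2008-07-29 gives 2007-09-29.
1 day remains in September 2007 after the 29th (30 − 29).
Then 8 days into October 2007.
Total: 1 + 8 = 9.
The subtraction is earlier − later, so the result is −9 → -9.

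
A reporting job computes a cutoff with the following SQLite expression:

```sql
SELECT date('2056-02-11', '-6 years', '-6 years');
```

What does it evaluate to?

2044-02-11

Adding -6 years to 2056-02-11 gives 2050-02-11.
Adding -6 years to 2050-02-11 gives 2044-02-11.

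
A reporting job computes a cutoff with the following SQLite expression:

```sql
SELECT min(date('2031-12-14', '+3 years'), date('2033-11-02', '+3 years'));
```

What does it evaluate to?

2034-12-14

date('2031-12-14', '+3 years') → 2034-12-14.
date('2033-11-02', '+3 years') → 2036-11-02.
Earlier of the two is 2034-12-14.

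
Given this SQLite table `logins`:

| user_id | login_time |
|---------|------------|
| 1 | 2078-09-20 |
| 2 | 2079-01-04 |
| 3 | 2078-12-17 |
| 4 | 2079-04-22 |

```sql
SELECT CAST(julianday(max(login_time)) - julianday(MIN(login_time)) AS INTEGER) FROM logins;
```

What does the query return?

214

MIN = 2078-09-20, MAX = 2079-04-22.
10 days remain in September 2078 after the 20th (30 − 20).
Full months from October 2078 through March 2079 contribute their day counts.
Then 22 days into April 2079.
Total: 10 + 31 + 30 + 31 + 31 + 28 + 31 + 22 = 214.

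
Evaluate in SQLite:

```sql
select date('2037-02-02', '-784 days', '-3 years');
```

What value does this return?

Applying '-784 days' to 2037-02-02: counting 784 days back gives 2034-12-11.
Adding -3 years to 2034-12-11 gives 2031-12-11.

2031-12-11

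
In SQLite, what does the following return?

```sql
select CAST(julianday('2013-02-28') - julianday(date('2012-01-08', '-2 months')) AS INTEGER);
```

Adding -2 months to 2012-01-08 gives 2011-11-08.
22 days remain in November 2011 after the 8th (30 − 8).
Full months from December 2011 through January 2013 contribute their day counts.
Then 28 days into February 2013.
Total: 22 + 31 + 31 + 29 + 31 + 30 + 31 + 30 + 31 + 31 + 30 + 31 + 30 + 31 + 31 + 28 = 478.

478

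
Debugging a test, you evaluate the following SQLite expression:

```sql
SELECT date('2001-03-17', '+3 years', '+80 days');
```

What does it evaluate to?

Adding +3 years to 2001-03-17 gives 2004-03-17.
Applying '+80 days' to 2004-03-17: counting 80 days forward gives 2004-06-05.

2004-06-05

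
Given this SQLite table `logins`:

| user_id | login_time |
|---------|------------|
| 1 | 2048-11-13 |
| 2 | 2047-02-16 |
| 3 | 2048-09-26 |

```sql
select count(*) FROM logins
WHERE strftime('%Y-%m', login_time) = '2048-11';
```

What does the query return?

1

Rows with year-month 2048-11: 2048-11-13 → 1.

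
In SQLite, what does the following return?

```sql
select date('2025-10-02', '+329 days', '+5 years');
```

Applying '+329 days' to 2025-10-02: counting 329 days forward gives 2026-08-27.
Adding +5 years to 2026-08-27 gives 2031-08-27.

2031-08-27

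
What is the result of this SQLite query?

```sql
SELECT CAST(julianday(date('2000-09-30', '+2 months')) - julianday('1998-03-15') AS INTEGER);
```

991

Adding +2 months to 2000-09-30 gives 2000-11-30.
16 days remain in March 1998 after the 15th (31 − 15).
Full months from April 1998 through October 2000 contribute their day counts.
Then 30 days into November 2000.
Total: 16 + 30 + 31 + 30 + 31 + 31 + 30 + 31 + 30 + 31 + 31 + 28 + 31 + 30 + 31 + 30 + 31 + 31 + 30 + 31 + 30 + 31 + 31 + 29 + 31 + 30 + 31 + 30 + 31 + 31 + 30 + 31 + 30 = 991.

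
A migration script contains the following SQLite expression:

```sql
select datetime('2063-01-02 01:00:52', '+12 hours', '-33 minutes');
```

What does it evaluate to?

+12 hours from 2063-01-02 01:00:52 is 2063-01-02 13:00:52.
-33 minutes from 2063-01-02 13:00:52 is 2063-01-02 12:27:52.

2063-01-02 12:27:52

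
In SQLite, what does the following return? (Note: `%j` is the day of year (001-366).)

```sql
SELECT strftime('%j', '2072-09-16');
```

260

Day-of-year for 2072-09-16: days since 2072-01-01 inclusive = 260, zero-padded to 260.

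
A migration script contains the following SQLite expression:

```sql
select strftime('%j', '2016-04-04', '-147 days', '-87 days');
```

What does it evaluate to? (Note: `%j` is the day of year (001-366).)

First apply '-147 days', '-87 days': 2016-04-04 → 2015-08-14.
Day-of-year for 2015-08-14: days since 2015-01-01 inclusive = 226, zero-padded to 226.

226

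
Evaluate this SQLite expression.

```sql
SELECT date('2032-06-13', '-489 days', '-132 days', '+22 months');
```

Applying '-489 days' to 2032-06-13: counting 489 days back gives 2031-02-10.
Applying '-132 days' to 2031-02-10: counting 132 days back gives 2030-10-01.
Adding +22 months to 2030-10-01 gives 2032-08-01.

2032-08-01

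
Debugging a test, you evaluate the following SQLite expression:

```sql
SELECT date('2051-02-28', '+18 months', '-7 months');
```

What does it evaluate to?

2052-01-28

Adding +18 months to 2051-02-28 gives 2052-08-28.
Adding -7 months to 2052-08-28 gives 2052-01-28.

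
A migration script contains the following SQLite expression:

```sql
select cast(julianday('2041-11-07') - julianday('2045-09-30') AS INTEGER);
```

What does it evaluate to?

-1423

23 days remain in November 2041 after the 7th (30 − 7).
Full months from December 2041 through August 2045 contribute their day counts.
Then 30 days into September 2045.
Total: 23 + 31 + 31 + 28 + 31 + 30 + 31 + 30 + 31 + 31 + 30 + 31 + 30 + 31 + 31 + 28 + 31 + 30 + 31 + 30 + 31 + 31 + 30 + 31 + 30 + 31 + 31 + 29 + 31 + 30 + 31 + 30 + 31 + 31 + 30 + 31 + 30 + 31 + 31 + 28 + 31 + 30 + 31 + 30 + 31 + 31 + 30 = 1423.
The subtraction is earlier − later, so the result is −1423 → -1423.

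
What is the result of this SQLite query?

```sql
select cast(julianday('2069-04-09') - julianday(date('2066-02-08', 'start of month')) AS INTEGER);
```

`start of month` rewinds 2066-02-08 to 2066-02-01.
27 days remain in February 2066 after the 1st (28 − 1).
Full months from March 2066 through March 2069 contribute their day counts.
Then 9 days into April 2069.
Total: 27 + 31 + 30 + 31 + 30 + 31 + 31 + 30 + 31 + 30 + 31 + 31 + 28 + 31 + 30 + 31 + 30 + 31 + 31 + 30 + 31 + 30 + 31 + 31 + 29 + 31 + 30 + 31 + 30 + 31 + 31 + 30 + 31 + 30 + 31 + 31 + 28 + 31 + 9 = 1163.

1163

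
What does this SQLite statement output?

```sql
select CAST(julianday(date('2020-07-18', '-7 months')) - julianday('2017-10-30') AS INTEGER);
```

Adding -7 months to 2020-07-18 gives 2019-12-18.
1 day remains in October 2017 after the 30th (31 − 30).
Full months from November 2017 through November 2019 contribute their day counts.
Then 18 days into December 2019.
Total: 1 + 30 + 31 + 31 + 28 + 31 + 30 + 31 + 30 + 31 + 31 + 30 + 31 + 30 + 31 + 31 + 28 + 31 + 30 + 31 + 30 + 31 + 31 + 30 + 31 + 30 + 18 = 779.

779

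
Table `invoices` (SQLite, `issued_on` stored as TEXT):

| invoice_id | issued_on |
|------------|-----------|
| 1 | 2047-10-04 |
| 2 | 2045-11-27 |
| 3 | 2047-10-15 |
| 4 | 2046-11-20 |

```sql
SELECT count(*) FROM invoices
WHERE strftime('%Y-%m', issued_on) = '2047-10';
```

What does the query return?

2

Rows with year-month 2047-10: 2047-10-04, 2047-10-15 → 2.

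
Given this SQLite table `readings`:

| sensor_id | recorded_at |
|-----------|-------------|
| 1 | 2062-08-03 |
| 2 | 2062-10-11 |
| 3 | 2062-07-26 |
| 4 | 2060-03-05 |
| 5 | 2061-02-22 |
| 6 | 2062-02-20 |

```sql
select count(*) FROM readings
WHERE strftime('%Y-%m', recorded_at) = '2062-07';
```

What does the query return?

1

Rows with year-month 2062-07: 2062-07-26 → 1.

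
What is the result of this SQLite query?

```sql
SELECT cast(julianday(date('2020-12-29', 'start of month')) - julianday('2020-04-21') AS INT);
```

`start of month` rewinds 2020-12-29 to 2020-12-01.
9 days remain in April 2020 after the 21st (30 − 21).
Full months from May 2020 through November 2020 contribute their day counts.
Then 1 day into December 2020.
Total: 9 + 31 + 30 + 31 + 31 + 30 + 31 + 30 + 1 = 224.

224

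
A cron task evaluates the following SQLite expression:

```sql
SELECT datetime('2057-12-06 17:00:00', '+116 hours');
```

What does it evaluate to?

+116 hours from 2057-12-06 17:00:00 is 2057-12-11 13:00:00 (crosses midnight).

2057-12-11 13:00:00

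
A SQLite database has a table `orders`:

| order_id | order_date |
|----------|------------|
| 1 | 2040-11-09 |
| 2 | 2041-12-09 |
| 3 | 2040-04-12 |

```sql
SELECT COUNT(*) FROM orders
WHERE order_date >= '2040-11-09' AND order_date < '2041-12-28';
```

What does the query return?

Rows in [2040-11-09, 2041-12-28): 2040-11-09, 2041-12-09 → 2 rows.

2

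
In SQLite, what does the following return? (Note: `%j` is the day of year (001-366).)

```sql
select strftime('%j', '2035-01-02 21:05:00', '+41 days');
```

043

First apply '+41 days': 2035-01-02 21:05:00 → 2035-02-12 21:05:00.
Day-of-year for 2035-02-12: days since 2035-01-01 inclusive = 43, zero-padded to 043.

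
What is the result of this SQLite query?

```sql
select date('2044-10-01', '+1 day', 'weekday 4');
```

Advancing 1 more day within October lands on 2044-10-02.
`weekday 4` advances to the next Thursday; 2044-10-02 is a Sunday, so it moves forward to 2044-10-06.

2044-10-06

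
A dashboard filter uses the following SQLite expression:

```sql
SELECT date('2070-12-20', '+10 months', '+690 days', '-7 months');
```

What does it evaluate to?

2073-02-09

Adding +10 months to 2070-12-20 gives 2071-10-20.
Applying '+690 days' to 2071-10-20: counting 690 days forward gives 2073-09-09.
Adding -7 months to 2073-09-09 gives 2073-02-09.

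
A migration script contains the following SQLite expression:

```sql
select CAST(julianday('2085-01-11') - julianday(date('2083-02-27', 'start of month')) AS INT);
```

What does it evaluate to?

710

`start of month` rewinds 2083-02-27 to 2083-02-01.
27 days remain in February 2083 after the 1st (28 − 1).
Full months from March 2083 through December 2084 contribute their day counts.
Then 11 days into January 2085.
Total: 27 + 31 + 30 + 31 + 30 + 31 + 31 + 30 + 31 + 30 + 31 + 31 + 29 + 31 + 30 + 31 + 30 + 31 + 31 + 30 + 31 + 30 + 31 + 11 = 710.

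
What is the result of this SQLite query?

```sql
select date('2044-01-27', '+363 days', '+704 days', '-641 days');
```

2045-03-28

Applying '+363 days' to 2044-01-27: counting 363 days forward gives 2045-01-24.
Applying '+704 days' to 2045-01-24: counting 704 days forward gives 2046-12-29.
Applying '-641 days' to 2046-12-29: counting 641 days back gives 2045-03-28.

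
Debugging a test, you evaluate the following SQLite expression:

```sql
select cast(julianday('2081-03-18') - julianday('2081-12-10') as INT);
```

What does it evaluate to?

-267

13 days remain in March 2081 after the 18th (31 − 18).
Full months from April 2081 through November 2081 contribute their day counts.
Then 10 days into December 2081.
Total: 13 + 30 + 31 + 30 + 31 + 31 + 30 + 31 + 30 + 10 = 267.
The subtraction is earlier − later, so the result is −267 → -267.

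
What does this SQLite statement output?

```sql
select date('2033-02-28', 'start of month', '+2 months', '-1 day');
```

2033-03-31

`start of month` rewinds 2033-02-28 to 2033-02-01.
Adding +2 months to 2033-02-01 gives 2033-04-01.
Going back 1 day from 2033-04-01 reaches 2033-03-31 (last day of March, 31 days).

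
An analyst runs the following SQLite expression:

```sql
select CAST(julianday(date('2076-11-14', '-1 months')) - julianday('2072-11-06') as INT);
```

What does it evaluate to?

Adding -1 month to 2076-11-14 gives 2076-10-14.
24 days remain in November 2072 after the 6th (30 − 6).
Full months from December 2072 through September 2076 contribute their day counts.
Then 14 days into October 2076.
Total: 24 + 31 + 31 + 28 + 31 + 30 + 31 + 30 + 31 + 31 + 30 + 31 + 30 + 31 + 31 + 28 + 31 + 30 + 31 + 30 + 31 + 31 + 30 + 31 + 30 + 31 + 31 + 28 + 31 + 30 + 31 + 30 + 31 + 31 + 30 + 31 + 30 + 31 + 31 + 29 + 31 + 30 + 31 + 30 + 31 + 31 + 30 + 14 = 1438.

1438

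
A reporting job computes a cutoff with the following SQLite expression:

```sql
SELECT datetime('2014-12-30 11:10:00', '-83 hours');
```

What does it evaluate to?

-83 hours from 2014-12-30 11:10:00 is 2014-12-27 00:10:00 (crosses midnight).

2014-12-27 00:10:00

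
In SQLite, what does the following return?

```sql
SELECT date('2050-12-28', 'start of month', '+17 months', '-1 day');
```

2052-04-30

`start of month` rewinds 2050-12-28 to 2050-12-01.
Adding +17 months to 2050-12-01 gives 2052-05-01.
Going back 1 day from 2052-05-01 reaches 2052-04-30 (last day of April, 30 days).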